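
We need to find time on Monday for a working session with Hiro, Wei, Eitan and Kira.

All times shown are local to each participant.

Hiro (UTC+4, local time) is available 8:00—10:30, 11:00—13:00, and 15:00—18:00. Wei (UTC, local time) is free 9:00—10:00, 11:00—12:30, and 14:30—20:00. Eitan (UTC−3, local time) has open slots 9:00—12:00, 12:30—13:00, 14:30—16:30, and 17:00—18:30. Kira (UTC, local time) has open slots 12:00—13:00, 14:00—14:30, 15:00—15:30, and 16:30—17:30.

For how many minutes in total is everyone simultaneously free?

30 minutes

Hiro → UTC: 04:00–06:30, 07:00–09:00, 11:00–14:00.
Wei → UTC: 09:00–10:00, 11:00–12:30, 14:30–20:00.
Eitan → UTC: 12:00–15:00, 15:30–16:00, 17:30–19:30, 20:00–21:30.
Kira → UTC: 12:00–13:00, 14:00–14:30, 15:00–15:30, 16:30–17:30.
Hiro ∩ Wei: 11:00–12:30.
Hiro ∩ Wei ∩ Eitan: 12:00–12:30.
Hiro ∩ Wei ∩ Eitan ∩ Kira: 12:00–12:30.
Total common minutes: 30.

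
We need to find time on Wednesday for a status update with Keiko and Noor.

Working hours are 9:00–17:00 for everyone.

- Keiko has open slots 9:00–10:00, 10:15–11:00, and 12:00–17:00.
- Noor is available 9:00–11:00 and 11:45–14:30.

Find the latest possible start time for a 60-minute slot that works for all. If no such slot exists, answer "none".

Keiko ∩ Noor: 09:00–10:00, 10:15–11:00, 12:00–14:30.
Windows ≥ 60 min: 09:00–10:00, 12:00–14:30.
Latest start in the last window 12:00–14:30 is 14:30 − 60 min = 13:30.

13:30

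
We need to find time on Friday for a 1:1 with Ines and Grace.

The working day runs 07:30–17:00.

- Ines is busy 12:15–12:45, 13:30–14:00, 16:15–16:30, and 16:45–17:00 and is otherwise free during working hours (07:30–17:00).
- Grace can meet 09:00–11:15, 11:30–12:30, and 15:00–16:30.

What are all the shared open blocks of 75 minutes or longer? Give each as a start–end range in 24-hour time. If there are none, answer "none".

Ines free within 07:30–17:00: 07:30–12:15, 12:45–13:30, 14:00–16:15, 16:30–16:45.
Ines ∩ Grace: 09:00–11:15, 11:30–12:15, 15:00–16:15.
Windows ≥ 75 min: 09:00–11:15, 15:00–16:15.

09:00–11:15, 15:00–16:15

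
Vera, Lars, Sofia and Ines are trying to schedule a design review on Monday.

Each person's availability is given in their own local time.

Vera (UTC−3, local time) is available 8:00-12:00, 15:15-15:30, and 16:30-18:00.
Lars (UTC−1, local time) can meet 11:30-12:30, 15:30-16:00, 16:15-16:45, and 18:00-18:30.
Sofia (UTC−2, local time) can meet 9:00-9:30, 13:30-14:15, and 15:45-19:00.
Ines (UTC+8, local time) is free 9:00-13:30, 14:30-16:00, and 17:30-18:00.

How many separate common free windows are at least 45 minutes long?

0

Vera → UTC: 11:00–15:00, 18:15–18:30, 19:30–21:00.
Lars → UTC: 12:30–13:30, 16:30–17:00, 17:15–17:45, 19:00–19:30.
Sofia → UTC: 11:00–11:30, 15:30–16:15, 17:45–21:00.
Ines → UTC: 01:00–05:30, 06:30–08:00, 09:30–10:00.
Vera ∩ Lars: 12:30–13:30.
Vera ∩ Lars ∩ Sofia: (none).
Vera ∩ Lars ∩ Sofia ∩ Ines: (none).
Windows ≥ 45 min: (none).
That's 0 windows.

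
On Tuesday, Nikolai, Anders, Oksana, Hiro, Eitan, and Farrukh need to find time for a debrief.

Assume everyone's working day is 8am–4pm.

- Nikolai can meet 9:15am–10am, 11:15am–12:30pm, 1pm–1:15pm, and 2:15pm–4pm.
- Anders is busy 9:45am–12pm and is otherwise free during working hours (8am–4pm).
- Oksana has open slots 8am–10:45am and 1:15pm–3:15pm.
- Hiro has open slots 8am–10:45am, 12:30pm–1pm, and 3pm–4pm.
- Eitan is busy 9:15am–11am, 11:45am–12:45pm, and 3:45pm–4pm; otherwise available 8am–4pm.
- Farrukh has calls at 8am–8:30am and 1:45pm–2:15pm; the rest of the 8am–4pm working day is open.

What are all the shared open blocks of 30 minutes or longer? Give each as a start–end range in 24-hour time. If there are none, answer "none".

none

Anders free within 08:00–16:00: 08:00–09:45, 12:00–16:00.
Eitan free within 08:00–16:00: 08:00–09:15, 11:00–11:45, 12:45–15:45.
Farrukh free within 08:00–16:00: 08:30–13:45, 14:15–16:00.
Nikolai ∩ Anders: 09:15–09:45, 12:00–12:30, 13:00–13:15, 14:15–16:00.
Nikolai ∩ Anders ∩ Oksana: 09:15–09:45, 14:15–15:15.
Nikolai ∩ Anders ∩ Oksana ∩ Hiro: 09:15–09:45, 15:00–15:15.
Nikolai ∩ Anders ∩ Oksana ∩ Hiro ∩ Eitan: 15:00–15:15.
Nikolai ∩ Anders ∩ Oksana ∩ Hiro ∩ Eitan ∩ Farrukh: 15:00–15:15.
Windows ≥ 30 min: (none).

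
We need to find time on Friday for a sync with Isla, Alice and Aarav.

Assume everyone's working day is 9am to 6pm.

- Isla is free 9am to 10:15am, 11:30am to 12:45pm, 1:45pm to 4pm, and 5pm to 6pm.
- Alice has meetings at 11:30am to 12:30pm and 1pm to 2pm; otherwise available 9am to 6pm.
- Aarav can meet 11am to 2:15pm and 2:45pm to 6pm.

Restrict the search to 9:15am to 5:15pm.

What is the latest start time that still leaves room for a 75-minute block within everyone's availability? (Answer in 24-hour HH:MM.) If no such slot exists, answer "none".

14:45

Alice free within 09:00–18:00: 09:00–11:30, 12:30–13:00, 14:00–18:00.
Isla ∩ Alice: 09:00–10:15, 12:30–12:45, 14:00–16:00, 17:00–18:00.
Isla ∩ Alice ∩ Aarav: 12:30–12:45, 14:00–14:15, 14:45–16:00, 17:00–18:00.
Restricted to 09:15–17:15: 12:30–12:45, 14:00–14:15, 14:45–16:00, 17:00–17:15.
Windows ≥ 75 min: 14:45–16:00.
Latest start in the last window 14:45–16:00 is 16:00 − 75 min = 14:45.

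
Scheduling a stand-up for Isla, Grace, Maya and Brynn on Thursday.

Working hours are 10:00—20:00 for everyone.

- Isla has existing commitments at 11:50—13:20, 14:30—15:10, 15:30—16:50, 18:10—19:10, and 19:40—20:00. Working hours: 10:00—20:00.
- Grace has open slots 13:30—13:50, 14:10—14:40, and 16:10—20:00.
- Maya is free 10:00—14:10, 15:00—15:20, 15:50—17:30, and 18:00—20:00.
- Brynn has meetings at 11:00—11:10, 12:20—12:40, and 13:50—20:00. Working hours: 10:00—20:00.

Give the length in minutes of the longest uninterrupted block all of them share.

Isla free within 10:00–20:00: 10:00–11:50, 13:20–14:30, 15:10–15:30, 16:50–18:10, 19:10–19:40.
Brynn free within 10:00–20:00: 10:00–11:00, 11:10–12:20, 12:40–13:50.
Isla ∩ Grace: 13:30–13:50, 14:10–14:30, 16:50–18:10, 19:10–19:40.
Isla ∩ Grace ∩ Maya: 13:30–13:50, 16:50–17:30, 18:00–18:10, 19:10–19:40.
Isla ∩ Grace ∩ Maya ∩ Brynn: 13:30–13:50.
Single common window of 20 minutes.

20 minutes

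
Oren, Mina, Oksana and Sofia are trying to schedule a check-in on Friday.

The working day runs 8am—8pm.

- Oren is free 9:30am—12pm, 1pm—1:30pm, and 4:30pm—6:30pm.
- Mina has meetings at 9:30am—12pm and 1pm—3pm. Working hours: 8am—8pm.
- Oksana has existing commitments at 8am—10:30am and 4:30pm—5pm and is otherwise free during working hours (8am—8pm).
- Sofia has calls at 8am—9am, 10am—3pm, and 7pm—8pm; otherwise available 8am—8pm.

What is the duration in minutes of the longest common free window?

Mina free within 08:00–20:00: 08:00–09:30, 12:00–13:00, 15:00–20:00.
Oksana free within 08:00–20:00: 10:30–16:30, 17:00–20:00.
Sofia free within 08:00–20:00: 09:00–10:00, 15:00–19:00.
Oren ∩ Mina: 16:30–18:30.
Oren ∩ Mina ∩ Oksana: 17:00–18:30.
Oren ∩ Mina ∩ Oksana ∩ Sofia: 17:00–18:30.
Single common window of 90 minutes.

90 minutes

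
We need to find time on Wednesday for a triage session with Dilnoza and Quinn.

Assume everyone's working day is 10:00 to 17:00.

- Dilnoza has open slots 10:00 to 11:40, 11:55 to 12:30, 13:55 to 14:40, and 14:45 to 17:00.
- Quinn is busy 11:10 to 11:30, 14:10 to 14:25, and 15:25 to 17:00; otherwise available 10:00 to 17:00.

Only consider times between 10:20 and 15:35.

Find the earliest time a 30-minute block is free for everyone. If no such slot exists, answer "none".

Quinn free within 10:00–17:00: 10:00–11:10, 11:30–14:10, 14:25–15:25.
Dilnoza ∩ Quinn: 10:00–11:10, 11:30–11:40, 11:55–12:30, 13:55–14:10, 14:25–14:40, 14:45–15:25.
Restricted to 10:20–15:35: 10:20–11:10, 11:30–11:40, 11:55–12:30, 13:55–14:10, 14:25–14:40, 14:45–15:25.
Windows ≥ 30 min: 10:20–11:10, 11:55–12:30, 14:45–15:25.
Earliest such window starts at 10:20.

10:20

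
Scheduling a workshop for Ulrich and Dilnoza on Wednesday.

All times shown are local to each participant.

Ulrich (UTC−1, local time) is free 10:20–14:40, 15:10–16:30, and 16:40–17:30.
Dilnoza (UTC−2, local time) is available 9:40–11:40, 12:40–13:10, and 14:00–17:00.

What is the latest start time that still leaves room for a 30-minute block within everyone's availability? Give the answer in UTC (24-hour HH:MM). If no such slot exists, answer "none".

Ulrich → UTC: 11:20–15:40, 16:10–17:30, 17:40–18:30.
Dilnoza → UTC: 11:40–13:40, 14:40–15:10, 16:00–19:00.
Ulrich ∩ Dilnoza: 11:40–13:40, 14:40–15:10, 16:10–17:30, 17:40–18:30.
Windows ≥ 30 min: 11:40–13:40, 14:40–15:10, 16:10–17:30, 17:40–18:30.
Latest start in the last window 17:40–18:30 is 18:30 − 30 min = 18:00.

18:00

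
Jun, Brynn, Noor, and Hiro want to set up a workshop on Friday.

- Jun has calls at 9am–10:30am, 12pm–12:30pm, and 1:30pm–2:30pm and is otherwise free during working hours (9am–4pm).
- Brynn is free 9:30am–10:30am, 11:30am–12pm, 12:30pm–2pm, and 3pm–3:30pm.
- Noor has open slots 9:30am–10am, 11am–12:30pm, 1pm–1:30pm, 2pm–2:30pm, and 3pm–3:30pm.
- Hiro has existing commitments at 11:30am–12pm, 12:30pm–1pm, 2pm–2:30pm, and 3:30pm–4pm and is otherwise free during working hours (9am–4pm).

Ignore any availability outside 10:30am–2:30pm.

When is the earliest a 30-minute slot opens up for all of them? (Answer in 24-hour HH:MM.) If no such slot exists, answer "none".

Jun free within 09:00–16:00: 10:30–12:00, 12:30–13:30, 14:30–16:00.
Hiro free within 09:00–16:00: 09:00–11:30, 12:00–12:30, 13:00–14:00, 14:30–15:30.
Jun ∩ Brynn: 11:30–12:00, 12:30–13:30, 15:00–15:30.
Jun ∩ Brynn ∩ Noor: 11:30–12:00, 13:00–13:30, 15:00–15:30.
Jun ∩ Brynn ∩ Noor ∩ Hiro: 13:00–13:30, 15:00–15:30.
Restricted to 10:30–14:30: 13:00–13:30.
Windows ≥ 30 min: 13:00–13:30.
Earliest such window starts at 13:00.

13:00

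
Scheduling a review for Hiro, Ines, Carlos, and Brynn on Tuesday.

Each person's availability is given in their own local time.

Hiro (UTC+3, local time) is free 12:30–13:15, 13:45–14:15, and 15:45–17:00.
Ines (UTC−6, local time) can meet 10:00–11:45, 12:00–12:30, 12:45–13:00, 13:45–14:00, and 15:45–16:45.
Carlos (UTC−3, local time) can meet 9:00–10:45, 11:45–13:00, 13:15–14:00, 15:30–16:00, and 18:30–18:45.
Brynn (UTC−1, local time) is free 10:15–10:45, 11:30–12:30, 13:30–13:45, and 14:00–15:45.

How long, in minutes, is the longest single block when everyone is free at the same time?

0 minutes

Hiro → UTC: 09:30–10:15, 10:45–11:15, 12:45–14:00.
Ines → UTC: 16:00–17:45, 18:00–18:30, 18:45–19:00, 19:45–20:00, 21:45–22:45.
Carlos → UTC: 12:00–13:45, 14:45–16:00, 16:15–17:00, 18:30–19:00, 21:30–21:45.
Brynn → UTC: 11:15–11:45, 12:30–13:30, 14:30–14:45, 15:00–16:45.
Hiro ∩ Ines: (none).
Hiro ∩ Ines ∩ Carlos: (none).
Hiro ∩ Ines ∩ Carlos ∩ Brynn: (none).
No common window.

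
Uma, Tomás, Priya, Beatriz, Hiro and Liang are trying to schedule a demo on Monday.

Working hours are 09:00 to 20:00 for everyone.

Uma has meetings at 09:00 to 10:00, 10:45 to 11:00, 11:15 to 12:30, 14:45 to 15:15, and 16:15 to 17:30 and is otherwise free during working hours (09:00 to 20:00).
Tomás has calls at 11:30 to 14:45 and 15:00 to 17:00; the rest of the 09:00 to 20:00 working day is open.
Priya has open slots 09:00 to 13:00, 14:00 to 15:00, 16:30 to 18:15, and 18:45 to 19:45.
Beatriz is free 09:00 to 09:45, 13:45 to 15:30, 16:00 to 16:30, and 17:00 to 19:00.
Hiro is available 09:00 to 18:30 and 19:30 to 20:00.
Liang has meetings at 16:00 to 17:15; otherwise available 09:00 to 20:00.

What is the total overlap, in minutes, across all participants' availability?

Uma free within 09:00–20:00: 10:00–10:45, 11:00–11:15, 12:30–14:45, 15:15–16:15, 17:30–20:00.
Tomás free within 09:00–20:00: 09:00–11:30, 14:45–15:00, 17:00–20:00.
Liang free within 09:00–20:00: 09:00–16:00, 17:15–20:00.
Uma ∩ Tomás: 10:00–10:45, 11:00–11:15, 17:30–20:00.
Uma ∩ Tomás ∩ Priya: 10:00–10:45, 11:00–11:15, 17:30–18:15, 18:45–19:45.
Uma ∩ Tomás ∩ Priya ∩ Beatriz: 17:30–18:15, 18:45–19:00.
Uma ∩ Tomás ∩ Priya ∩ Beatriz ∩ Hiro: 17:30–18:15.
Uma ∩ Tomás ∩ Priya ∩ Beatriz ∩ Hiro ∩ Liang: 17:30–18:15.
Total common minutes: 45.

45 minutes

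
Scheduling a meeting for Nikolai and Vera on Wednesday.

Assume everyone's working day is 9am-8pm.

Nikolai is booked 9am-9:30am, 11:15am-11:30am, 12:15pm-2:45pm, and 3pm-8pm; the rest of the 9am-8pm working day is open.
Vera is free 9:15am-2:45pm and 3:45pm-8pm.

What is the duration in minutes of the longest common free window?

105 minutes

Nikolai free within 09:00–20:00: 09:30–11:15, 11:30–12:15, 14:45–15:00.
Nikolai ∩ Vera: 09:30–11:15, 11:30–12:15.
Common window lengths: 105, 45 min; longest is 105.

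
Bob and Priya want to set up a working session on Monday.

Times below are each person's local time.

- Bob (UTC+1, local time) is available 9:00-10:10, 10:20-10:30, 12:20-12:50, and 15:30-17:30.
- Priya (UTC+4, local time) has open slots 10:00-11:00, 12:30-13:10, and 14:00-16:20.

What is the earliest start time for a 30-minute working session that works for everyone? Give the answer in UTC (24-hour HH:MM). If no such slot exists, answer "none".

Bob → UTC: 08:00–09:10, 09:20–09:30, 11:20–11:50, 14:30–16:30.
Priya → UTC: 06:00–07:00, 08:30–09:10, 10:00–12:20.
Bob ∩ Priya: 08:30–09:10, 11:20–11:50.
Windows ≥ 30 min: 08:30–09:10, 11:20–11:50.
Earliest such window starts at 08:30.

08:30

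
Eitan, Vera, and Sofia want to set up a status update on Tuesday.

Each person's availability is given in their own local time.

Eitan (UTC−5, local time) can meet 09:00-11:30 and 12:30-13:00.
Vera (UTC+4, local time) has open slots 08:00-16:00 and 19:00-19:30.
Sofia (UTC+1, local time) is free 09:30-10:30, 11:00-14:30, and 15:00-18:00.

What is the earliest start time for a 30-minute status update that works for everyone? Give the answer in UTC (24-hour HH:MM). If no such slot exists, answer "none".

Eitan → UTC: 14:00–16:30, 17:30–18:00.
Vera → UTC: 04:00–12:00, 15:00–15:30.
Sofia → UTC: 08:30–09:30, 10:00–13:30, 14:00–17:00.
Eitan ∩ Vera: 15:00–15:30.
Eitan ∩ Vera ∩ Sofia: 15:00–15:30.
Windows ≥ 30 min: 15:00–15:30.
Earliest such window starts at 15:00.

15:00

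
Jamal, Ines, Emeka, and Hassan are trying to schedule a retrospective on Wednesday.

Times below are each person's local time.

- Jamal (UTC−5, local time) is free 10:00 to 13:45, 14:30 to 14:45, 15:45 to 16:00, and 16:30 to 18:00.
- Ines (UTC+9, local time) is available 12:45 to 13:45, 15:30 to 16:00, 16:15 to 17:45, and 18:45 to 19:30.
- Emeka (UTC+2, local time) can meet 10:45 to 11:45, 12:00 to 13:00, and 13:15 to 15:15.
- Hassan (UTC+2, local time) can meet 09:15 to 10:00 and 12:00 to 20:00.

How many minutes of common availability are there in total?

Jamal → UTC: 15:00–18:45, 19:30–19:45, 20:45–21:00, 21:30–23:00.
Ines → UTC: 03:45–04:45, 06:30–07:00, 07:15–08:45, 09:45–10:30.
Emeka → UTC: 08:45–09:45, 10:00–11:00, 11:15–13:15.
Hassan → UTC: 07:15–08:00, 10:00–18:00.
Jamal ∩ Ines: (none).
Jamal ∩ Ines ∩ Emeka: (none).
Jamal ∩ Ines ∩ Emeka ∩ Hassan: (none).
Total common minutes: 0.

0 minutes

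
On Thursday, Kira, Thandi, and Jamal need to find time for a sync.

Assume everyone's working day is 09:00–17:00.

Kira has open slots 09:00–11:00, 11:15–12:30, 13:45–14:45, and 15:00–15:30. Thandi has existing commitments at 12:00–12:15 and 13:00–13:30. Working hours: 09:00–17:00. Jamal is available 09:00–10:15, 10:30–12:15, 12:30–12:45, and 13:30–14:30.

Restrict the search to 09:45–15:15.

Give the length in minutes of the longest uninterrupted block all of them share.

45 minutes

Thandi free within 09:00–17:00: 09:00–12:00, 12:15–13:00, 13:30–17:00.
Kira ∩ Thandi: 09:00–11:00, 11:15–12:00, 12:15–12:30, 13:45–14:45, 15:00–15:30.
Kira ∩ Thandi ∩ Jamal: 09:00–10:15, 10:30–11:00, 11:15–12:00, 13:45–14:30.
Restricted to 09:45–15:15: 09:45–10:15, 10:30–11:00, 11:15–12:00, 13:45–14:30.
Common window lengths: 30, 30, 45, 45 min; longest is 45.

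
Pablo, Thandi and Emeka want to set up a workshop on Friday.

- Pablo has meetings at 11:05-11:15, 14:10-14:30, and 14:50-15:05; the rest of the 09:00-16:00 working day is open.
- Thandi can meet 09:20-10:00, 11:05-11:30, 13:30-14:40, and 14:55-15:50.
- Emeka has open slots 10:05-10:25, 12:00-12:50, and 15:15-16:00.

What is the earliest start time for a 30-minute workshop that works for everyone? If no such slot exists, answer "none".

15:15

Pablo free within 09:00–16:00: 09:00–11:05, 11:15–14:10, 14:30–14:50, 15:05–16:00.
Pablo ∩ Thandi: 09:20–10:00, 11:15–11:30, 13:30–14:10, 14:30–14:40, 15:05–15:50.
Pablo ∩ Thandi ∩ Emeka: 15:15–15:50.
Windows ≥ 30 min: 15:15–15:50.
Earliest such window starts at 15:15.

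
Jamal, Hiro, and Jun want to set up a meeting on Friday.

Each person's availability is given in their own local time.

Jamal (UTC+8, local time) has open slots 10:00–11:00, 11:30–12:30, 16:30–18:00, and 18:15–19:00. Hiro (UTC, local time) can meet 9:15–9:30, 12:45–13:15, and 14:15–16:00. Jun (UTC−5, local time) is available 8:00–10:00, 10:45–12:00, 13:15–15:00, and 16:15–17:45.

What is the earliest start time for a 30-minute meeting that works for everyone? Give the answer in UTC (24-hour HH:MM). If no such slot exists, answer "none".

none

Jamal → UTC: 02:00–03:00, 03:30–04:30, 08:30–10:00, 10:15–11:00.
Hiro → UTC: 09:15–09:30, 12:45–13:15, 14:15–16:00.
Jun → UTC: 13:00–15:00, 15:45–17:00, 18:15–20:00, 21:15–22:45.
Jamal ∩ Hiro: 09:15–09:30.
Jamal ∩ Hiro ∩ Jun: (none).
Windows ≥ 30 min: (none).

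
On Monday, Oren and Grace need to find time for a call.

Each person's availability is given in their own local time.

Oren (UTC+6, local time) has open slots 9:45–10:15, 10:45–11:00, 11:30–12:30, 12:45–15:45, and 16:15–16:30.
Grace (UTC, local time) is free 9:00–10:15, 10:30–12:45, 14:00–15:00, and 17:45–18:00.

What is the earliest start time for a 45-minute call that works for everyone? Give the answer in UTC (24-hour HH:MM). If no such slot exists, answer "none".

Oren → UTC: 03:45–04:15, 04:45–05:00, 05:30–06:30, 06:45–09:45, 10:15–10:30.
Grace → UTC: 09:00–10:15, 10:30–12:45, 14:00–15:00, 17:45–18:00.
Oren ∩ Grace: 09:00–09:45.
Windows ≥ 45 min: 09:00–09:45.
Earliest such window starts at 09:00.

09:00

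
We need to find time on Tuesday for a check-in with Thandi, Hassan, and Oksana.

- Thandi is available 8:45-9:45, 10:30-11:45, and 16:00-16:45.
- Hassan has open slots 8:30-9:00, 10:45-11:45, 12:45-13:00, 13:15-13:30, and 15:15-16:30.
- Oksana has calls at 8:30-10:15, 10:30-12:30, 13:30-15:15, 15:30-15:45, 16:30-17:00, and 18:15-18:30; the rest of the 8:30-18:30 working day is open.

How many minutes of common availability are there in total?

30 minutes

Oksana free within 08:30–18:30: 10:15–10:30, 12:30–13:30, 15:15–15:30, 15:45–16:30, 17:00–18:15.
Thandi ∩ Hassan: 08:45–09:00, 10:45–11:45, 16:00–16:30.
Thandi ∩ Hassan ∩ Oksana: 16:00–16:30.
Total common minutes: 30.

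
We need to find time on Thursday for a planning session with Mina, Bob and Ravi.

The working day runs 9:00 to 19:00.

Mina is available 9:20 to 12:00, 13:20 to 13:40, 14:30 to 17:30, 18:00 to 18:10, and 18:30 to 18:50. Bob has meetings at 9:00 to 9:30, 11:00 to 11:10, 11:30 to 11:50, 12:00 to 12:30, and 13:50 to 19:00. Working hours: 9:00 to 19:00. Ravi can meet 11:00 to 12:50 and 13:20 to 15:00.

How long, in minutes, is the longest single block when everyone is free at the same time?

Bob free within 09:00–19:00: 09:30–11:00, 11:10–11:30, 11:50–12:00, 12:30–13:50.
Mina ∩ Bob: 09:30–11:00, 11:10–11:30, 11:50–12:00, 13:20–13:40.
Mina ∩ Bob ∩ Ravi: 11:10–11:30, 11:50–12:00, 13:20–13:40.
Common window lengths: 20, 10, 20 min; longest is 20.

20 minutes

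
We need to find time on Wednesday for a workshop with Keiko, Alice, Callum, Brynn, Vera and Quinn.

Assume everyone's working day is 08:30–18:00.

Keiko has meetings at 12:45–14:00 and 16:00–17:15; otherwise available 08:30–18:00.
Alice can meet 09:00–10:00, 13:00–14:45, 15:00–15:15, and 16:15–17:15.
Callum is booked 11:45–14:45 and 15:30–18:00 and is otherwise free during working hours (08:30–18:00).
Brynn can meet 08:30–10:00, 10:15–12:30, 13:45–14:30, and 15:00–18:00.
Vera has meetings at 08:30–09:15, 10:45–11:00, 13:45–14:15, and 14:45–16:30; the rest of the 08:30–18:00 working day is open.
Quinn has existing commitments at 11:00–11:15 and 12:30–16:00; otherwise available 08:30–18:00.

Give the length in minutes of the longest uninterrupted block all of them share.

45 minutes

Keiko free within 08:30–18:00: 08:30–12:45, 14:00–16:00, 17:15–18:00.
Callum free within 08:30–18:00: 08:30–11:45, 14:45–15:30.
Vera free within 08:30–18:00: 09:15–10:45, 11:00–13:45, 14:15–14:45, 16:30–18:00.
Quinn free within 08:30–18:00: 08:30–11:00, 11:15–12:30, 16:00–18:00.
Keiko ∩ Alice: 09:00–10:00, 14:00–14:45, 15:00–15:15.
Keiko ∩ Alice ∩ Callum: 09:00–10:00, 15:00–15:15.
Keiko ∩ Alice ∩ Callum ∩ Brynn: 09:00–10:00, 15:00–15:15.
Keiko ∩ Alice ∩ Callum ∩ Brynn ∩ Vera: 09:15–10:00.
Keiko ∩ Alice ∩ Callum ∩ Brynn ∩ Vera ∩ Quinn: 09:15–10:00.
Single common window of 45 minutes.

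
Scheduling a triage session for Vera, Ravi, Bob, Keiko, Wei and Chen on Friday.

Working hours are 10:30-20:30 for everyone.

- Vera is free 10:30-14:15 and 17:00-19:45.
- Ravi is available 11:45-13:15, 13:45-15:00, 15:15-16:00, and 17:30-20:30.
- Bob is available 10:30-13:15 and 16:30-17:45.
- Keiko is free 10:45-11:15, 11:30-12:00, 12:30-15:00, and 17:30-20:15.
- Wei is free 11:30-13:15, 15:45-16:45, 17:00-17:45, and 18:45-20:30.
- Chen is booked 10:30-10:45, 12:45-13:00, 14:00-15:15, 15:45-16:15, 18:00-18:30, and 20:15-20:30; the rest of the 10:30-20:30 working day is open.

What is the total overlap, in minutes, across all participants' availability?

Chen free within 10:30–20:30: 10:45–12:45, 13:00–14:00, 15:15–15:45, 16:15–18:00, 18:30–20:15.
Vera ∩ Ravi: 11:45–13:15, 13:45–14:15, 17:30–19:45.
Vera ∩ Ravi ∩ Bob: 11:45–13:15, 17:30–17:45.
Vera ∩ Ravi ∩ Bob ∩ Keiko: 11:45–12:00, 12:30–13:15, 17:30–17:45.
Vera ∩ Ravi ∩ Bob ∩ Keiko ∩ Wei: 11:45–12:00, 12:30–13:15, 17:30–17:45.
Vera ∩ Ravi ∩ Bob ∩ Keiko ∩ Wei ∩ Chen: 11:45–12:00, 12:30–12:45, 13:00–13:15, 17:30–17:45.
Total common minutes: 15 + 15 + 15 + 15 = 60.

60 minutes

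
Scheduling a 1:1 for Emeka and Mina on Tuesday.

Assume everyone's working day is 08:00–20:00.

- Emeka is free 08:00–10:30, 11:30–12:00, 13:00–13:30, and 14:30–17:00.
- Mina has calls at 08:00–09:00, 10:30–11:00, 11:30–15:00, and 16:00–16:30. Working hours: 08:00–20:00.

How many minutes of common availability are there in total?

180 minutes

Mina free within 08:00–20:00: 09:00–10:30, 11:00–11:30, 15:00–16:00, 16:30–20:00.
Emeka ∩ Mina: 09:00–10:30, 15:00–16:00, 16:30–17:00.
Total common minutes: 90 + 60 + 30 = 180.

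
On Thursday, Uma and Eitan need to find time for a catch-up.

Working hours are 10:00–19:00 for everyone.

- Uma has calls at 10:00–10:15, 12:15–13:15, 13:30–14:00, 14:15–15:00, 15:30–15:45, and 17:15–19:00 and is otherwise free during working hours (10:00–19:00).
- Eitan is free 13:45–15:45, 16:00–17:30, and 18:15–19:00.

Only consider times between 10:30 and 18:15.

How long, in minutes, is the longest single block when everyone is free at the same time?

75 minutes

Uma free within 10:00–19:00: 10:15–12:15, 13:15–13:30, 14:00–14:15, 15:00–15:30, 15:45–17:15.
Uma ∩ Eitan: 14:00–14:15, 15:00–15:30, 16:00–17:15.
Restricted to 10:30–18:15: 14:00–14:15, 15:00–15:30, 16:00–17:15.
Common window lengths: 15, 30, 75 min; longest is 75.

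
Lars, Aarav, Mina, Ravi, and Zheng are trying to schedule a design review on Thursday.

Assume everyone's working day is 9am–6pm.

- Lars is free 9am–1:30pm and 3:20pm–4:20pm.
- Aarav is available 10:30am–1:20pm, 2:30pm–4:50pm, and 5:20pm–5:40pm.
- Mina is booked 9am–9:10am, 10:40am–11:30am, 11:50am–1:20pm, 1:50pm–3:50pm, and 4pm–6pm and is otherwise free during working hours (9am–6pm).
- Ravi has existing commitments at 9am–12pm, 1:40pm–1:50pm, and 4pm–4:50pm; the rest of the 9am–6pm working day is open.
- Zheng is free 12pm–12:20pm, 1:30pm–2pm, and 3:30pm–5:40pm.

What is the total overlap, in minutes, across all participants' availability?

Mina free within 09:00–18:00: 09:10–10:40, 11:30–11:50, 13:20–13:50, 15:50–16:00.
Ravi free within 09:00–18:00: 12:00–13:40, 13:50–16:00, 16:50–18:00.
Lars ∩ Aarav: 10:30–13:20, 15:20–16:20.
Lars ∩ Aarav ∩ Mina: 10:30–10:40, 11:30–11:50, 15:50–16:00.
Lars ∩ Aarav ∩ Mina ∩ Ravi: 15:50–16:00.
Lars ∩ Aarav ∩ Mina ∩ Ravi ∩ Zheng: 15:50–16:00.
Total common minutes: 10.

10 minutes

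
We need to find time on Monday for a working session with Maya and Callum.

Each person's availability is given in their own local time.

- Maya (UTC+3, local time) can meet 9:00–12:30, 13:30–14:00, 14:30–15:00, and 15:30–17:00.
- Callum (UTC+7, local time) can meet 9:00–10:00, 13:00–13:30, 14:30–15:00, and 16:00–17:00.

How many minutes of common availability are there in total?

90 minutes

Maya → UTC: 06:00–09:30, 10:30–11:00, 11:30–12:00, 12:30–14:00.
Callum → UTC: 02:00–03:00, 06:00–06:30, 07:30–08:00, 09:00–10:00.
Maya ∩ Callum: 06:00–06:30, 07:30–08:00, 09:00–09:30.
Total common minutes: 30 + 30 + 30 = 90.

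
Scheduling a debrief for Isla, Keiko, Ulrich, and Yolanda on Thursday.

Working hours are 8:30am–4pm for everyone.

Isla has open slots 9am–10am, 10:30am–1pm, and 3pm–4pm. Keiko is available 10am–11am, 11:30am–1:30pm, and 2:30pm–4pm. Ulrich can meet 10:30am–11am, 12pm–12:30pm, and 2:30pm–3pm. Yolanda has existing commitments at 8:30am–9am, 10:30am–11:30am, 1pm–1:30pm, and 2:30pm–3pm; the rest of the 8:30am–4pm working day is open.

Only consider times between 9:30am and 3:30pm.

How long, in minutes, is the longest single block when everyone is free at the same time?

Yolanda free within 08:30–16:00: 09:00–10:30, 11:30–13:00, 13:30–14:30, 15:00–16:00.
Isla ∩ Keiko: 10:30–11:00, 11:30–13:00, 15:00–16:00.
Isla ∩ Keiko ∩ Ulrich: 10:30–11:00, 12:00–12:30.
Isla ∩ Keiko ∩ Ulrich ∩ Yolanda: 12:00–12:30.
Restricted to 09:30–15:30: 12:00–12:30.
Single common window of 30 minutes.

30 minutes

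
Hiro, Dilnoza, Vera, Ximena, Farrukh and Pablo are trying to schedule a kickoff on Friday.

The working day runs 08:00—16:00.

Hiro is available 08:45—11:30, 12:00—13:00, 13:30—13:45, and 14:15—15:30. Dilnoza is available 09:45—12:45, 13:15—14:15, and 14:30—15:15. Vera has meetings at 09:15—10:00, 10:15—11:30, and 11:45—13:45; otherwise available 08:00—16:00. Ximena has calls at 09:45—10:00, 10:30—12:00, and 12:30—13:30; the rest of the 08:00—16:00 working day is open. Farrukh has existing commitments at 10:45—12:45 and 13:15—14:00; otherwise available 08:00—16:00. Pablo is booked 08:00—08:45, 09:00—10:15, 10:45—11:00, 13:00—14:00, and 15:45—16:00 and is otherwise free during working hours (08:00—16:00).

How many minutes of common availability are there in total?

45 minutes

Vera free within 08:00–16:00: 08:00–09:15, 10:00–10:15, 11:30–11:45, 13:45–16:00.
Ximena free within 08:00–16:00: 08:00–09:45, 10:00–10:30, 12:00–12:30, 13:30–16:00.
Farrukh free within 08:00–16:00: 08:00–10:45, 12:45–13:15, 14:00–16:00.
Pablo free within 08:00–16:00: 08:45–09:00, 10:15–10:45, 11:00–13:00, 14:00–15:45.
Hiro ∩ Dilnoza: 09:45–11:30, 12:00–12:45, 13:30–13:45, 14:30–15:15.
Hiro ∩ Dilnoza ∩ Vera: 10:00–10:15, 14:30–15:15.
Hiro ∩ Dilnoza ∩ Vera ∩ Ximena: 10:00–10:15, 14:30–15:15.
Hiro ∩ Dilnoza ∩ Vera ∩ Ximena ∩ Farrukh: 10:00–10:15, 14:30–15:15.
Hiro ∩ Dilnoza ∩ Vera ∩ Ximena ∩ Farrukh ∩ Pablo: 14:30–15:15.
Total common minutes: 45.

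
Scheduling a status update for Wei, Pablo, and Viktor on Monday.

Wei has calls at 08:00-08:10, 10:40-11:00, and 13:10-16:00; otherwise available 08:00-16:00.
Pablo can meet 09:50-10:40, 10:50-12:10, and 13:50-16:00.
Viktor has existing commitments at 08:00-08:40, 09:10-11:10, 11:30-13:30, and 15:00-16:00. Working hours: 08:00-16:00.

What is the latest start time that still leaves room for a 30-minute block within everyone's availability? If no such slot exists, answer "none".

Wei free within 08:00–16:00: 08:10–10:40, 11:00–13:10.
Viktor free within 08:00–16:00: 08:40–09:10, 11:10–11:30, 13:30–15:00.
Wei ∩ Pablo: 09:50–10:40, 11:00–12:10.
Wei ∩ Pablo ∩ Viktor: 11:10–11:30.
Windows ≥ 30 min: (none).

none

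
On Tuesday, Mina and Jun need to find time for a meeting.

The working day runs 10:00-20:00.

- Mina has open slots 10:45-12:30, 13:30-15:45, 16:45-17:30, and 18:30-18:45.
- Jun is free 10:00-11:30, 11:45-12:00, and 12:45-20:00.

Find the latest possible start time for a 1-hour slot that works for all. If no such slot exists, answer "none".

Mina ∩ Jun: 10:45–11:30, 11:45–12:00, 13:30–15:45, 16:45–17:30, 18:30–18:45.
Windows ≥ 60 min: 13:30–15:45.
Latest start in the last window 13:30–15:45 is 15:45 − 60 min = 14:45.

14:45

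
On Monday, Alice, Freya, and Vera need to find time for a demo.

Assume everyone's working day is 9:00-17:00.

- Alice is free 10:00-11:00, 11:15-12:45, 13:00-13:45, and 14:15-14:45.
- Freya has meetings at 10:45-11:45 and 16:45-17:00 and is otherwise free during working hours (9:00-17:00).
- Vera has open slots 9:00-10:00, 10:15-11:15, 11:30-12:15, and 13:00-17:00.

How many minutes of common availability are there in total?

Freya free within 09:00–17:00: 09:00–10:45, 11:45–16:45.
Alice ∩ Freya: 10:00–10:45, 11:45–12:45, 13:00–13:45, 14:15–14:45.
Alice ∩ Freya ∩ Vera: 10:15–10:45, 11:45–12:15, 13:00–13:45, 14:15–14:45.
Total common minutes: 30 + 30 + 45 + 30 = 135.

135 minutes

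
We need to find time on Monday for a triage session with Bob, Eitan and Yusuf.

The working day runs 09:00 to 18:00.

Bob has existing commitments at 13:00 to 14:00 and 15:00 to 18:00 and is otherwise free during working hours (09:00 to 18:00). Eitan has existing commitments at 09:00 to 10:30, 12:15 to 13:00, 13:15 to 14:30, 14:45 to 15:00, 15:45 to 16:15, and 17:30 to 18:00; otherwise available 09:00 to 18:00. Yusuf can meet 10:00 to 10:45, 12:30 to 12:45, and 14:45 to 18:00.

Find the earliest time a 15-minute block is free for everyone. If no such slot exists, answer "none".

10:30

Bob free within 09:00–18:00: 09:00–13:00, 14:00–15:00.
Eitan free within 09:00–18:00: 10:30–12:15, 13:00–13:15, 14:30–14:45, 15:00–15:45, 16:15–17:30.
Bob ∩ Eitan: 10:30–12:15, 14:30–14:45.
Bob ∩ Eitan ∩ Yusuf: 10:30–10:45.
Windows ≥ 15 min: 10:30–10:45.
Earliest such window starts at 10:30.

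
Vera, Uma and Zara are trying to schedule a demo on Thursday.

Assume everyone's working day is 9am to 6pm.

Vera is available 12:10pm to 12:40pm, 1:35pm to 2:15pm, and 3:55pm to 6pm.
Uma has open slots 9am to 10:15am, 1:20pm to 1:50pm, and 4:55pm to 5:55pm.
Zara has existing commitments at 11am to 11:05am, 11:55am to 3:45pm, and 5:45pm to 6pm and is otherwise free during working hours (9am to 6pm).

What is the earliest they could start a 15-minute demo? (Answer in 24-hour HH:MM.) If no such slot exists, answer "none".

16:55

Zara free within 09:00–18:00: 09:00–11:00, 11:05–11:55, 15:45–17:45.
Vera ∩ Uma: 13:35–13:50, 16:55–17:55.
Vera ∩ Uma ∩ Zara: 16:55–17:45.
Windows ≥ 15 min: 16:55–17:45.
Earliest such window starts at 16:55.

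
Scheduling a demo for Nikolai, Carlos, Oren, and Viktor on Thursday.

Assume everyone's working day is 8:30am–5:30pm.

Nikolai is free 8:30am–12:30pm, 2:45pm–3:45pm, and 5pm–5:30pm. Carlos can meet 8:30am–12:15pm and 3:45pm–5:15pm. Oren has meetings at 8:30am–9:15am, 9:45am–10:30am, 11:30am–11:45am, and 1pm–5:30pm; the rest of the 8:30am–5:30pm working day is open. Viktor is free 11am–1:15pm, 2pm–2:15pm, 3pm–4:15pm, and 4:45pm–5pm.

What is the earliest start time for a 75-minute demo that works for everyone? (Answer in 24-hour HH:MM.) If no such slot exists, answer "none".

none

Oren free within 08:30–17:30: 09:15–09:45, 10:30–11:30, 11:45–13:00.
Nikolai ∩ Carlos: 08:30–12:15, 17:00–17:15.
Nikolai ∩ Carlos ∩ Oren: 09:15–09:45, 10:30–11:30, 11:45–12:15.
Nikolai ∩ Carlos ∩ Oren ∩ Viktor: 11:00–11:30, 11:45–12:15.
Windows ≥ 75 min: (none).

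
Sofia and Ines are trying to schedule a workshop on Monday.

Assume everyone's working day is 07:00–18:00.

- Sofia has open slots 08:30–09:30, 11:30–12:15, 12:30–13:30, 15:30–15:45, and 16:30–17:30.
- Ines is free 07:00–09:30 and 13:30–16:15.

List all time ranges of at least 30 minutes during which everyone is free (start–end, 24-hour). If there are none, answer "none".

08:30–09:30

Sofia ∩ Ines: 08:30–09:30, 15:30–15:45.
Windows ≥ 30 min: 08:30–09:30.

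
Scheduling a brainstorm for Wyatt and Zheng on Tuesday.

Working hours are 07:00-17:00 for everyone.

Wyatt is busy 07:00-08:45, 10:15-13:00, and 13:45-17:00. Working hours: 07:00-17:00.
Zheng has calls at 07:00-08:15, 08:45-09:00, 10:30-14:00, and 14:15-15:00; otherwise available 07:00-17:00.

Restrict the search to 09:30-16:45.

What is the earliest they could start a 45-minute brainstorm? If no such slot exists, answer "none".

Wyatt free within 07:00–17:00: 08:45–10:15, 13:00–13:45.
Zheng free within 07:00–17:00: 08:15–08:45, 09:00–10:30, 14:00–14:15, 15:00–17:00.
Wyatt ∩ Zheng: 09:00–10:15.
Restricted to 09:30–16:45: 09:30–10:15.
Windows ≥ 45 min: 09:30–10:15.
Earliest such window starts at 09:30.

09:30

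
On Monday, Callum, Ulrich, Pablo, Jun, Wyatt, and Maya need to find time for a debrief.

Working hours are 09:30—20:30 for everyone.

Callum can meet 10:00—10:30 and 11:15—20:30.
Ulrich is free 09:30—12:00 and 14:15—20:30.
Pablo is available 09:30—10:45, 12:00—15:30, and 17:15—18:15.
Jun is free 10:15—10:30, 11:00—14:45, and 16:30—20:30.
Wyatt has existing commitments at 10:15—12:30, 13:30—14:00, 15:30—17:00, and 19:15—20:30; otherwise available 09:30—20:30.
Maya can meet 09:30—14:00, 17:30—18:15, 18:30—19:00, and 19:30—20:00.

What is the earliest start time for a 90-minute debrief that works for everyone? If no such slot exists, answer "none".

Wyatt free within 09:30–20:30: 09:30–10:15, 12:30–13:30, 14:00–15:30, 17:00–19:15.
Callum ∩ Ulrich: 10:00–10:30, 11:15–12:00, 14:15–20:30.
Callum ∩ Ulrich ∩ Pablo: 10:00–10:30, 14:15–15:30, 17:15–18:15.
Callum ∩ Ulrich ∩ Pablo ∩ Jun: 10:15–10:30, 14:15–14:45, 17:15–18:15.
Callum ∩ Ulrich ∩ Pablo ∩ Jun ∩ Wyatt: 14:15–14:45, 17:15–18:15.
Callum ∩ Ulrich ∩ Pablo ∩ Jun ∩ Wyatt ∩ Maya: 17:30–18:15.
Windows ≥ 90 min: (none).

none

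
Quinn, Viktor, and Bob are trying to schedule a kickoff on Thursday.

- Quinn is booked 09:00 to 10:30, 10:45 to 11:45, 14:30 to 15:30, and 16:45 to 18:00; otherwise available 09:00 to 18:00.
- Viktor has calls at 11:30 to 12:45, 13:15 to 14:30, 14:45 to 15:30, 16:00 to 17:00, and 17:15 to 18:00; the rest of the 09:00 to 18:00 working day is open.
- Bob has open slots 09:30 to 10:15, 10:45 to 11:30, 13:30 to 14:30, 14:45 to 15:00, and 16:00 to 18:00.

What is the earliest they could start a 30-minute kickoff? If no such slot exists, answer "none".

none

Quinn free within 09:00–18:00: 10:30–10:45, 11:45–14:30, 15:30–16:45.
Viktor free within 09:00–18:00: 09:00–11:30, 12:45–13:15, 14:30–14:45, 15:30–16:00, 17:00–17:15.
Quinn ∩ Viktor: 10:30–10:45, 12:45–13:15, 15:30–16:00.
Quinn ∩ Viktor ∩ Bob: (none).
Windows ≥ 30 min: (none).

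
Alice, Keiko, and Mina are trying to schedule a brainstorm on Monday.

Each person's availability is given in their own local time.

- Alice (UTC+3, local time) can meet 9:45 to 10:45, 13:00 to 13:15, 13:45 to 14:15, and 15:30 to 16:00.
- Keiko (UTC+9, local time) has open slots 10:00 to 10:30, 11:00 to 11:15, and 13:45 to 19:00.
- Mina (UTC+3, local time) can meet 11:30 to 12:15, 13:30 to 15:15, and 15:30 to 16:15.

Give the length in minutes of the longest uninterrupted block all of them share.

Alice → UTC: 06:45–07:45, 10:00–10:15, 10:45–11:15, 12:30–13:00.
Keiko → UTC: 01:00–01:30, 02:00–02:15, 04:45–10:00.
Mina → UTC: 08:30–09:15, 10:30–12:15, 12:30–13:15.
Alice ∩ Keiko: 06:45–07:45.
Alice ∩ Keiko ∩ Mina: (none).
No common window.

0 minutes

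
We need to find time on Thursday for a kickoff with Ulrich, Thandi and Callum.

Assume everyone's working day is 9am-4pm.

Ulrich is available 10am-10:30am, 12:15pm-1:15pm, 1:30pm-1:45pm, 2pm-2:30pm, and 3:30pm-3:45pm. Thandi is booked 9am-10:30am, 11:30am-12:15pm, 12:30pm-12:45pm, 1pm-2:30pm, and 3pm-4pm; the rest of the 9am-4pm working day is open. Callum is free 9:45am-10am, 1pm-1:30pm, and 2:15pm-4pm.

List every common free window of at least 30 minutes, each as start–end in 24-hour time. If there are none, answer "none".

Thandi free within 09:00–16:00: 10:30–11:30, 12:15–12:30, 12:45–13:00, 14:30–15:00.
Ulrich ∩ Thandi: 12:15–12:30, 12:45–13:00.
Ulrich ∩ Thandi ∩ Callum: (none).
Windows ≥ 30 min: (none).

none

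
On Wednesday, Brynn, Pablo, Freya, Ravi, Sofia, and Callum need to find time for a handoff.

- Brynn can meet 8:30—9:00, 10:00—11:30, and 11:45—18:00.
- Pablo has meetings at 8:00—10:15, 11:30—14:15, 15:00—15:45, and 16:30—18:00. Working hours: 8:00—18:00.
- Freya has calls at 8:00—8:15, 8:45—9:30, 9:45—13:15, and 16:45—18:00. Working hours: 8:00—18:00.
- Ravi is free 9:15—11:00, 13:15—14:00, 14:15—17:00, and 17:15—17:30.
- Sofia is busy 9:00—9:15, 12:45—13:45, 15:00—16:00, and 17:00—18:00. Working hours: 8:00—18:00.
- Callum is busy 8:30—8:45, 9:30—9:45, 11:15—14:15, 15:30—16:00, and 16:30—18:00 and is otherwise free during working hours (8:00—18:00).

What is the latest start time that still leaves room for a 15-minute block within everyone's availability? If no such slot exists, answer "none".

16:15

Pablo free within 08:00–18:00: 10:15–11:30, 14:15–15:00, 15:45–16:30.
Freya free within 08:00–18:00: 08:15–08:45, 09:30–09:45, 13:15–16:45.
Sofia free within 08:00–18:00: 08:00–09:00, 09:15–12:45, 13:45–15:00, 16:00–17:00.
Callum free within 08:00–18:00: 08:00–08:30, 08:45–09:30, 09:45–11:15, 14:15–15:30, 16:00–16:30.
Brynn ∩ Pablo: 10:15–11:30, 14:15–15:00, 15:45–16:30.
Brynn ∩ Pablo ∩ Freya: 14:15–15:00, 15:45–16:30.
Brynn ∩ Pablo ∩ Freya ∩ Ravi: 14:15–15:00, 15:45–16:30.
Brynn ∩ Pablo ∩ Freya ∩ Ravi ∩ Sofia: 14:15–15:00, 16:00–16:30.
Brynn ∩ Pablo ∩ Freya ∩ Ravi ∩ Sofia ∩ Callum: 14:15–15:00, 16:00–16:30.
Windows ≥ 15 min: 14:15–15:00, 16:00–16:30.
Latest start in the last window 16:00–16:30 is 16:30 − 15 min = 16:15.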